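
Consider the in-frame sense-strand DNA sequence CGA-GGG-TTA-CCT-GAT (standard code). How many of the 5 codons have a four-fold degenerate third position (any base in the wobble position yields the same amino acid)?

Codon 1 CGA (Arg): third position 4-fold.
Codon 2 GGG (Gly): third position 4-fold.
Codon 3 TTA (Leu): third position 2-fold.
Codon 4 CCT (Pro): third position 4-fold.
Codon 5 GAT (Asp): third position 2-fold.
Four-fold degenerate third positions: 3.

3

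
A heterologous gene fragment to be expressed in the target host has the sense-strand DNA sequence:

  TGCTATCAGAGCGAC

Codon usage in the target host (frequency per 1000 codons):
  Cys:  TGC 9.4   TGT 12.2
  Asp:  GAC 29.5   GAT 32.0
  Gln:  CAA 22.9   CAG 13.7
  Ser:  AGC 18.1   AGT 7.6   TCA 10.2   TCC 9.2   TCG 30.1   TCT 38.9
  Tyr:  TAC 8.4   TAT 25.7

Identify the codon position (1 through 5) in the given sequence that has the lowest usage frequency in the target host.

Codon 1 TGC (Cys): 9.4 per 1000.
Codon 2 TAT (Tyr): 25.7 per 1000.
Codon 3 CAG (Gln): 13.7 per 1000.
Codon 4 AGC (Ser): 18.1 per 1000.
Codon 5 GAC (Asp): 29.5 per 1000.
Lowest frequency is 9.4 at codon 1.

1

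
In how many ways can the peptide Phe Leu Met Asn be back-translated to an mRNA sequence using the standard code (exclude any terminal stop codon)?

24

Phe: 2 codons.
Leu: 6 codons.
Met: 1 codon.
Asn: 2 codons.
2 × 6 × 1 × 2 = 24.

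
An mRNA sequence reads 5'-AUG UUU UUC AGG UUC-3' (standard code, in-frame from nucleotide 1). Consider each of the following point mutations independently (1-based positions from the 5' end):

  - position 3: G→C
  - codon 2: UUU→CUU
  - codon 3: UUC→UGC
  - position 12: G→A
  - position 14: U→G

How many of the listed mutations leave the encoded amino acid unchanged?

Codon 1: AUG (Met) → AUC (Ile) — missense.
Codon 2: UUU (Phe) → CUU (Leu) — missense.
Codon 3: UUC (Phe) → UGC (Cys) — missense.
Codon 4: AGG (Arg) → AGA (Arg) — synonymous.
Codon 5: UUC (Phe) → UGC (Cys) — missense.
Synonymous: 1 of 5.

1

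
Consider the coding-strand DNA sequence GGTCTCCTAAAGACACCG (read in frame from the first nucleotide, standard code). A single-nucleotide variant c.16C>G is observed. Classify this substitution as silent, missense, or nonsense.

Position 16 falls in codon 6: CCG → Pro.
After the substitution the codon is GCG → Ala.
Pro ≠ Ala, so this is a missense mutation.

missense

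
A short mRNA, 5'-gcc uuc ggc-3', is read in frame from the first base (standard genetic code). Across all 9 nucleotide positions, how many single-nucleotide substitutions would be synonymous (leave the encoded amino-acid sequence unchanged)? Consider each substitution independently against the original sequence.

Codon 1 (GCC, Ala): 3 synonymous substitutions.
Codon 2 (UUC, Phe): 1 synonymous substitution.
Codon 3 (GGC, Gly): 3 synonymous substitutions.
Total: 3 + 1 + 3 = 7.

7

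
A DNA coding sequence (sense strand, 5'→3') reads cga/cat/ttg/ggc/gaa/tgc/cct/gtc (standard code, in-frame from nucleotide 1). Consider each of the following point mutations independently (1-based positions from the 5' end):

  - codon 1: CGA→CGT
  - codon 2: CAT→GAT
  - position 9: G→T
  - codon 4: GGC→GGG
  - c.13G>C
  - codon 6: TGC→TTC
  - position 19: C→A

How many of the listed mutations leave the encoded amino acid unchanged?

2

Codon 1: CGA (Arg) → CGT (Arg) — synonymous.
Codon 2: CAT (His) → GAT (Asp) — missense.
Codon 3: TTG (Leu) → TTT (Phe) — missense.
Codon 4: GGC (Gly) → GGG (Gly) — synonymous.
Codon 5: GAA (Glu) → CAA (Gln) — missense.
Codon 6: TGC (Cys) → TTC (Phe) — missense.
Codon 7: CCT (Pro) → ACT (Thr) — missense.
Synonymous: 2 of 7.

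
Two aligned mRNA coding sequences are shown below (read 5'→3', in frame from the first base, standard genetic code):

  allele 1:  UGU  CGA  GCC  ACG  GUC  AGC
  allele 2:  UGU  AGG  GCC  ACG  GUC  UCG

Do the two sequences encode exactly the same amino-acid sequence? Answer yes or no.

yes

Codon 1: UGU Cys / UGU Cys — identical.
Codon 2: CGA Arg / AGG Arg — synonymous.
Codon 3: GCC Ala / GCC Ala — identical.
Codon 4: ACG Thr / ACG Thr — identical.
Codon 5: GUC Val / GUC Val — identical.
Codon 6: AGC Ser / UCG Ser — synonymous.
Nonsynonymous differences: 0 → same protein.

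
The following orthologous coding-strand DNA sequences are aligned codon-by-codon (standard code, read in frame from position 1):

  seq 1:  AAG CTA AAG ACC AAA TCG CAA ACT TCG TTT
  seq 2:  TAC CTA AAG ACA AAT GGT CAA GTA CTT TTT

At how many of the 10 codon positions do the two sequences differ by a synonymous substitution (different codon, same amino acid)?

1

Codon 1: AAG Lys / TAC Tyr — nonsynonymous.
Codon 2: CTA Leu / CTA Leu — identical.
Codon 3: AAG Lys / AAG Lys — identical.
Codon 4: ACC Thr / ACA Thr — synonymous.
Codon 5: AAA Lys / AAT Asn — nonsynonymous.
Codon 6: TCG Ser / GGT Gly — nonsynonymous.
Codon 7: CAA Gln / CAA Gln — identical.
Codon 8: ACT Thr / GTA Val — nonsynonymous.
Codon 9: TCG Ser / CTT Leu — nonsynonymous.
Codon 10: TTT Phe / TTT Phe — identical.
Synonymous differences: 1.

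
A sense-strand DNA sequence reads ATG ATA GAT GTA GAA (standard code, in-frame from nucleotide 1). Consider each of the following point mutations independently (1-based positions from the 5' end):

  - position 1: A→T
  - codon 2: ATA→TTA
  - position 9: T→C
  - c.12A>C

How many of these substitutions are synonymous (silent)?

Codon 1: ATG (Met) → TTG (Leu) — missense.
Codon 2: ATA (Ile) → TTA (Leu) — missense.
Codon 3: GAT (Asp) → GAC (Asp) — synonymous.
Codon 4: GTA (Val) → GTC (Val) — synonymous.
Synonymous: 2 of 4.

2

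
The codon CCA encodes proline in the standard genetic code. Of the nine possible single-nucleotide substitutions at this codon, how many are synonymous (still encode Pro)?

Position 1: none → 0 synonymous.
Position 2: none → 0 synonymous.
Position 3: CCU, CCC, CCG → 3 synonymous.
Total: 0 + 0 + 3 = 3.

3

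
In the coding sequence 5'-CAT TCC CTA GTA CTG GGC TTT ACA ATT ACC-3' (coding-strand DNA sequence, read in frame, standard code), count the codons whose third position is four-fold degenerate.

Codon 1 CAT (His): third position 2-fold.
Codon 2 TCC (Ser): third position 4-fold.
Codon 3 CTA (Leu): third position 4-fold.
Codon 4 GTA (Val): third position 4-fold.
Codon 5 CTG (Leu): third position 4-fold.
Codon 6 GGC (Gly): third position 4-fold.
Codon 7 TTT (Phe): third position 2-fold.
Codon 8 ACA (Thr): third position 4-fold.
Codon 9 ATT (Ile): third position 3-fold.
Codon 10 ACC (Thr): third position 4-fold.
Four-fold degenerate third positions: 7.

7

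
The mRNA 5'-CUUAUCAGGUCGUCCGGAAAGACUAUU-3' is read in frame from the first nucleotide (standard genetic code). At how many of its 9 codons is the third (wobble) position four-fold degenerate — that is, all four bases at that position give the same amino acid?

5

Codon 1 CUU (Leu): third position 4-fold.
Codon 2 AUC (Ile): third position 3-fold.
Codon 3 AGG (Arg): third position 2-fold.
Codon 4 UCG (Ser): third position 4-fold.
Codon 5 UCC (Ser): third position 4-fold.
Codon 6 GGA (Gly): third position 4-fold.
Codon 7 AAG (Lys): third position 2-fold.
Codon 8 ACU (Thr): third position 4-fold.
Codon 9 AUU (Ile): third position 3-fold.
Four-fold degenerate third positions: 5.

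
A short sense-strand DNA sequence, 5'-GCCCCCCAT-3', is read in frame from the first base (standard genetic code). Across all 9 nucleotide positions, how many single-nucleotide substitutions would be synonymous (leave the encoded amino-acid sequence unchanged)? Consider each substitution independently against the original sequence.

7

Codon 1 (GCC, Ala): 3 synonymous substitutions.
Codon 2 (CCC, Pro): 3 synonymous substitutions.
Codon 3 (CAT, His): 1 synonymous substitution.
Total: 3 + 3 + 1 = 7.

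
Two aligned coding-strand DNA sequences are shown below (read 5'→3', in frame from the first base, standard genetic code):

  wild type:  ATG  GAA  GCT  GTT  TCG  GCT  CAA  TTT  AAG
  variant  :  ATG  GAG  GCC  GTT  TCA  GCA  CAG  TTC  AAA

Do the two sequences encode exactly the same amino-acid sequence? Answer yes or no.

Codon 1: ATG Met / ATG Met — identical.
Codon 2: GAA Glu / GAG Glu — synonymous.
Codon 3: GCT Ala / GCC Ala — synonymous.
Codon 4: GTT Val / GTT Val — identical.
Codon 5: TCG Ser / TCA Ser — synonymous.
Codon 6: GCT Ala / GCA Ala — synonymous.
Codon 7: CAA Gln / CAG Gln — synonymous.
Codon 8: TTT Phe / TTC Phe — synonymous.
Codon 9: AAG Lys / AAA Lys — synonymous.
Nonsynonymous differences: 0 → same protein.

yes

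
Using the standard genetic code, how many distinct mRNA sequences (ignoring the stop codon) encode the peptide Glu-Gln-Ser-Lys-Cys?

Glu: 2 codons.
Gln: 2 codons.
Ser: 6 codons.
Lys: 2 codons.
Cys: 2 codons.
2 × 2 × 6 × 2 × 2 = 96.

96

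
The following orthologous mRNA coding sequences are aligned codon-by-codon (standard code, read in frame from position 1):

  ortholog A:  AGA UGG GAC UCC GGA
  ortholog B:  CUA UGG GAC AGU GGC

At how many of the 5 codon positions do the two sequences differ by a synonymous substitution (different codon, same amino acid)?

Codon 1: AGA Arg / CUA Leu — nonsynonymous.
Codon 2: UGG Trp / UGG Trp — identical.
Codon 3: GAC Asp / GAC Asp — identical.
Codon 4: UCC Ser / AGU Ser — synonymous.
Codon 5: GGA Gly / GGC Gly — synonymous.
Synonymous differences: 2.

2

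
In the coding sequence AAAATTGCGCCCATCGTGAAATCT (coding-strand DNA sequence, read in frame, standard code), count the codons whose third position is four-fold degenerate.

4

Codon 1 AAA (Lys): third position 2-fold.
Codon 2 ATT (Ile): third position 3-fold.
Codon 3 GCG (Ala): third position 4-fold.
Codon 4 CCC (Pro): third position 4-fold.
Codon 5 ATC (Ile): third position 3-fold.
Codon 6 GTG (Val): third position 4-fold.
Codon 7 AAA (Lys): third position 2-fold.
Codon 8 TCT (Ser): third position 4-fold.
Four-fold degenerate third positions: 4.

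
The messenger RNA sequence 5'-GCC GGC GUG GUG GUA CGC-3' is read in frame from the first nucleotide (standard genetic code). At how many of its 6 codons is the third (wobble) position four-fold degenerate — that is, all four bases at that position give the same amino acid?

Codon 1 GCC (Ala): third position 4-fold.
Codon 2 GGC (Gly): third position 4-fold.
Codon 3 GUG (Val): third position 4-fold.
Codon 4 GUG (Val): third position 4-fold.
Codon 5 GUA (Val): third position 4-fold.
Codon 6 CGC (Arg): third position 4-fold.
Four-fold degenerate third positions: 6.

6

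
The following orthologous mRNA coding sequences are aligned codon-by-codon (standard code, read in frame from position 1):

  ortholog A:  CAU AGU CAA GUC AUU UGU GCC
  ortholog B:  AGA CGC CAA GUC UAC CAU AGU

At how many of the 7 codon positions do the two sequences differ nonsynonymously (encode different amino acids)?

5

Codon 1: CAU His / AGA Arg — nonsynonymous.
Codon 2: AGU Ser / CGC Arg — nonsynonymous.
Codon 3: CAA Gln / CAA Gln — identical.
Codon 4: GUC Val / GUC Val — identical.
Codon 5: AUU Ile / UAC Tyr — nonsynonymous.
Codon 6: UGU Cys / CAU His — nonsynonymous.
Codon 7: GCC Ala / AGU Ser — nonsynonymous.
Nonsynonymous differences: 5.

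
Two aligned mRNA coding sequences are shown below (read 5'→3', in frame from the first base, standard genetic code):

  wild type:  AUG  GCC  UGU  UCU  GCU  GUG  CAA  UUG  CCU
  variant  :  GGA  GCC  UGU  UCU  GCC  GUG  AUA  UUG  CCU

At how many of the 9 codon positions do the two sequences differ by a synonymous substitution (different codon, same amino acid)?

1

Codon 1: AUG Met / GGA Gly — nonsynonymous.
Codon 2: GCC Ala / GCC Ala — identical.
Codon 3: UGU Cys / UGU Cys — identical.
Codon 4: UCU Ser / UCU Ser — identical.
Codon 5: GCU Ala / GCC Ala — synonymous.
Codon 6: GUG Val / GUG Val — identical.
Codon 7: CAA Gln / AUA Ile — nonsynonymous.
Codon 8: UUG Leu / UUG Leu — identical.
Codon 9: CCU Pro / CCU Pro — identical.
Synonymous differences: 1.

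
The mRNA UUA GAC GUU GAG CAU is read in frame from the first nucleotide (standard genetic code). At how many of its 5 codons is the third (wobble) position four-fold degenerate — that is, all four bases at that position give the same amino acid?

1

Codon 1 UUA (Leu): third position 2-fold.
Codon 2 GAC (Asp): third position 2-fold.
Codon 3 GUU (Val): third position 4-fold.
Codon 4 GAG (Glu): third position 2-fold.
Codon 5 CAU (His): third position 2-fold.
Four-fold degenerate third positions: 1.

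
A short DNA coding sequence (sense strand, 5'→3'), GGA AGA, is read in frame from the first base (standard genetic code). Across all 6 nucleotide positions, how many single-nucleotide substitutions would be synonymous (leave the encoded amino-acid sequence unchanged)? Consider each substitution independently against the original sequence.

5

Codon 1 (GGA, Gly): 3 synonymous substitutions.
Codon 2 (AGA, Arg): 2 synonymous substitutions.
Total: 3 + 2 = 5.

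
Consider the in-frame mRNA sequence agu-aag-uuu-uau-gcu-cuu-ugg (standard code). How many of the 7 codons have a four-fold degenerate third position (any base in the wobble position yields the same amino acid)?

2

Codon 1 AGU (Ser): third position 2-fold.
Codon 2 AAG (Lys): third position 2-fold.
Codon 3 UUU (Phe): third position 2-fold.
Codon 4 UAU (Tyr): third position 2-fold.
Codon 5 GCU (Ala): third position 4-fold.
Codon 6 CUU (Leu): third position 4-fold.
Codon 7 UGG (Trp): third position 1-fold.
Four-fold degenerate third positions: 2.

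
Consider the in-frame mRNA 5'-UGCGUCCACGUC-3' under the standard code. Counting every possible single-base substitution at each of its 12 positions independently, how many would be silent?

8

Codon 1 (UGC, Cys): 1 synonymous substitution.
Codon 2 (GUC, Val): 3 synonymous substitutions.
Codon 3 (CAC, His): 1 synonymous substitution.
Codon 4 (GUC, Val): 3 synonymous substitutions.
Total: 1 + 3 + 1 + 3 = 8.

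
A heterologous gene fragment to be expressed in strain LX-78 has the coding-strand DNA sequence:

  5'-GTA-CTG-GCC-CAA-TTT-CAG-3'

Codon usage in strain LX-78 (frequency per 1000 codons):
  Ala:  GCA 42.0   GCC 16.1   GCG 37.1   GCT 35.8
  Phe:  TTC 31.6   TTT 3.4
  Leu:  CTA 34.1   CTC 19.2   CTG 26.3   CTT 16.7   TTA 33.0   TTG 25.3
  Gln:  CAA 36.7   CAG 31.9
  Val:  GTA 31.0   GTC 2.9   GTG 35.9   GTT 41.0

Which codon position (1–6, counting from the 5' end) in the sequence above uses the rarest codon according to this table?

Codon 1 GTA (Val): 31.0 per 1000.
Codon 2 CTG (Leu): 26.3 per 1000.
Codon 3 GCC (Ala): 16.1 per 1000.
Codon 4 CAA (Gln): 36.7 per 1000.
Codon 5 TTT (Phe): 3.4 per 1000.
Codon 6 CAG (Gln): 31.9 per 1000.
Lowest frequency is 3.4 at codon 5.

5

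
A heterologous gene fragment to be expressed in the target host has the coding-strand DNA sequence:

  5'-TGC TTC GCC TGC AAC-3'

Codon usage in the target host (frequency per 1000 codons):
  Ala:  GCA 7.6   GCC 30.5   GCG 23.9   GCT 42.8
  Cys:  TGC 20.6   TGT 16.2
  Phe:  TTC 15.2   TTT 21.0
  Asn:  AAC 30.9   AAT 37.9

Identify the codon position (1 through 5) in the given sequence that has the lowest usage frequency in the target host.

Codon 1 TGC (Cys): 20.6 per 1000.
Codon 2 TTC (Phe): 15.2 per 1000.
Codon 3 GCC (Ala): 30.5 per 1000.
Codon 4 TGC (Cys): 20.6 per 1000.
Codon 5 AAC (Asn): 30.9 per 1000.
Lowest frequency is 15.2 at codon 2.

2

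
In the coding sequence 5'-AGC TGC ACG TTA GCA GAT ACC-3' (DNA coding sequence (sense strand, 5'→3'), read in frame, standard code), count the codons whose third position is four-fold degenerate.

Codon 1 AGC (Ser): third position 2-fold.
Codon 2 TGC (Cys): third position 2-fold.
Codon 3 ACG (Thr): third position 4-fold.
Codon 4 TTA (Leu): third position 2-fold.
Codon 5 GCA (Ala): third position 4-fold.
Codon 6 GAT (Asp): third position 2-fold.
Codon 7 ACC (Thr): third position 4-fold.
Four-fold degenerate third positions: 3.

3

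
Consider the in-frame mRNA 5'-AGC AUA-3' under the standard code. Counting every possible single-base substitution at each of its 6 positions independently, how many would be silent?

Codon 1 (AGC, Ser): 1 synonymous substitution.
Codon 2 (AUA, Ile): 2 synonymous substitutions.
Total: 1 + 2 = 3.

3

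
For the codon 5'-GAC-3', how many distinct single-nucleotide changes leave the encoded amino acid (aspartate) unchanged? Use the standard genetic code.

1

Position 1: none → 0 synonymous.
Position 2: none → 0 synonymous.
Position 3: GAU → 1 synonymous.
Total: 0 + 0 + 1 = 1.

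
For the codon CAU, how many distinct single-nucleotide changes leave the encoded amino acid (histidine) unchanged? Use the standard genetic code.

1

Position 1: none → 0 synonymous.
Position 2: none → 0 synonymous.
Position 3: CAC → 1 synonymous.
Total: 0 + 0 + 1 = 1.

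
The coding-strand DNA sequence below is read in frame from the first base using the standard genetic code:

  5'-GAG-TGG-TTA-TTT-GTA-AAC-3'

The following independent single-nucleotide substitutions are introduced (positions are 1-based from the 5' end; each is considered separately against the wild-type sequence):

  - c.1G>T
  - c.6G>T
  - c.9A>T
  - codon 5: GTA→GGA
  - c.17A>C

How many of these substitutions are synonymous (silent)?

0

Codon 1: GAG (Glu) → TAG (Stop) — nonsense.
Codon 2: TGG (Trp) → TGT (Cys) — missense.
Codon 3: TTA (Leu) → TTT (Phe) — missense.
Codon 5: GTA (Val) → GGA (Gly) — missense.
Codon 6: AAC (Asn) → ACC (Thr) — missense.
Synonymous: 0 of 5.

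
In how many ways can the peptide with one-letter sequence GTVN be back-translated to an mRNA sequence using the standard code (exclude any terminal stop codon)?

128

Gly: 4 codons.
Thr: 4 codons.
Val: 4 codons.
Asn: 2 codons.
4 × 4 × 4 × 2 = 128.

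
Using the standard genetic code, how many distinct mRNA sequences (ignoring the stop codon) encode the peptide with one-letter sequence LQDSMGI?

Leu: 6 codons.
Gln: 2 codons.
Asp: 2 codons.
Ser: 6 codons.
Met: 1 codon.
Gly: 4 codons.
Ile: 3 codons.
6 × 2 × 2 × 6 × 1 × 4 × 3 = 1728.

1728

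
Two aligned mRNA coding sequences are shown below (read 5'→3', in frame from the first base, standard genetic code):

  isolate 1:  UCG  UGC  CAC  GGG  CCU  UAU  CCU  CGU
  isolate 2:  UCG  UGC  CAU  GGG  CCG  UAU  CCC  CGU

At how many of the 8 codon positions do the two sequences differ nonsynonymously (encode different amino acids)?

0

Codon 1: UCG Ser / UCG Ser — identical.
Codon 2: UGC Cys / UGC Cys — identical.
Codon 3: CAC His / CAU His — synonymous.
Codon 4: GGG Gly / GGG Gly — identical.
Codon 5: CCU Pro / CCG Pro — synonymous.
Codon 6: UAU Tyr / UAU Tyr — identical.
Codon 7: CCU Pro / CCC Pro — synonymous.
Codon 8: CGU Arg / CGU Arg — identical.
Nonsynonymous differences: 0.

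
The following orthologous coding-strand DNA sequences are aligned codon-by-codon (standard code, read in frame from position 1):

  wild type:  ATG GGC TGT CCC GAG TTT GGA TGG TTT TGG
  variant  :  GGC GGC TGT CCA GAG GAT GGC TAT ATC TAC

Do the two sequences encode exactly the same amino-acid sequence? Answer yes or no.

no

Codon 1: ATG Met / GGC Gly — nonsynonymous.
Codon 2: GGC Gly / GGC Gly — identical.
Codon 3: TGT Cys / TGT Cys — identical.
Codon 4: CCC Pro / CCA Pro — synonymous.
Codon 5: GAG Glu / GAG Glu — identical.
Codon 6: TTT Phe / GAT Asp — nonsynonymous.
Codon 7: GGA Gly / GGC Gly — synonymous.
Codon 8: TGG Trp / TAT Tyr — nonsynonymous.
Codon 9: TTT Phe / ATC Ile — nonsynonymous.
Codon 10: TGG Trp / TAC Tyr — nonsynonymous.
Nonsynonymous differences: 5 → different protein.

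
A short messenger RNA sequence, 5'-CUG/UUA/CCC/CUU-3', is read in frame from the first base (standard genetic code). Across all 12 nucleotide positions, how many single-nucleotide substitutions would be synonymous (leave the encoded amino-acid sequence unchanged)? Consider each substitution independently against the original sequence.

Codon 1 (CUG, Leu): 4 synonymous substitutions.
Codon 2 (UUA, Leu): 2 synonymous substitutions.
Codon 3 (CCC, Pro): 3 synonymous substitutions.
Codon 4 (CUU, Leu): 3 synonymous substitutions.
Total: 4 + 2 + 3 + 3 = 12.

12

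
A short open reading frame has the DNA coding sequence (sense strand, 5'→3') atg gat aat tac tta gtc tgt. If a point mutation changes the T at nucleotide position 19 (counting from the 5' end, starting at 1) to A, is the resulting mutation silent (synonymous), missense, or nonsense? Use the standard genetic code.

Position 19 falls in codon 7: TGT → Cys.
After the substitution the codon is AGT → Ser.
Cys ≠ Ser, so this is a missense mutation.

missense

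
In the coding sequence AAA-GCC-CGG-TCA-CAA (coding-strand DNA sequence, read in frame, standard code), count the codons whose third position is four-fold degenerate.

3

Codon 1 AAA (Lys): third position 2-fold.
Codon 2 GCC (Ala): third position 4-fold.
Codon 3 CGG (Arg): third position 4-fold.
Codon 4 TCA (Ser): third position 4-fold.
Codon 5 CAA (Gln): third position 2-fold.
Four-fold degenerate third positions: 3.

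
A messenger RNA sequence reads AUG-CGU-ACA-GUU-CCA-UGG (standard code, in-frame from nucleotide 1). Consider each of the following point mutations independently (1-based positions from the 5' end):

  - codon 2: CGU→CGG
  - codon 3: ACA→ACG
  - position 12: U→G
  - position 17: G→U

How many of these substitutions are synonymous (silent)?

3

Codon 2: CGU (Arg) → CGG (Arg) — synonymous.
Codon 3: ACA (Thr) → ACG (Thr) — synonymous.
Codon 4: GUU (Val) → GUG (Val) — synonymous.
Codon 6: UGG (Trp) → UUG (Leu) — missense.
Synonymous: 3 of 4.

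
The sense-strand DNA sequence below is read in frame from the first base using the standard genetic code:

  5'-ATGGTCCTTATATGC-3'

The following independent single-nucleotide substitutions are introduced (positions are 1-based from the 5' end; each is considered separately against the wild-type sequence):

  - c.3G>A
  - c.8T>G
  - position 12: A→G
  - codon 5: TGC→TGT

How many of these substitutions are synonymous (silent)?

1

Codon 1: ATG (Met) → ATA (Ile) — missense.
Codon 3: CTT (Leu) → CGT (Arg) — missense.
Codon 4: ATA (Ile) → ATG (Met) — missense.
Codon 5: TGC (Cys) → TGT (Cys) — synonymous.
Synonymous: 1 of 4.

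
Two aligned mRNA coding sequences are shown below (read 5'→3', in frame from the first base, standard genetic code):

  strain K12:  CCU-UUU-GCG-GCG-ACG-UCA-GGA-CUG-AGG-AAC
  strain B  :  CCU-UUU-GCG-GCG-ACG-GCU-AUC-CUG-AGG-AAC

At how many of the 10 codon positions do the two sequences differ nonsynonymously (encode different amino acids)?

2

Codon 1: CCU Pro / CCU Pro — identical.
Codon 2: UUU Phe / UUU Phe — identical.
Codon 3: GCG Ala / GCG Ala — identical.
Codon 4: GCG Ala / GCG Ala — identical.
Codon 5: ACG Thr / ACG Thr — identical.
Codon 6: UCA Ser / GCU Ala — nonsynonymous.
Codon 7: GGA Gly / AUC Ile — nonsynonymous.
Codon 8: CUG Leu / CUG Leu — identical.
Codon 9: AGG Arg / AGG Arg — identical.
Codon 10: AAC Asn / AAC Asn — identical.
Nonsynonymous differences: 2.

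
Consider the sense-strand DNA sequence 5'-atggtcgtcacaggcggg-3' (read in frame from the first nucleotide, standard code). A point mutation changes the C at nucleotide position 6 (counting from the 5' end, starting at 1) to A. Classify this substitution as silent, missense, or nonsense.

Position 6 falls in codon 2: GTC → Val.
After the substitution the codon is GTA → Val.
Both encode Val, so the change is synonymous.

silent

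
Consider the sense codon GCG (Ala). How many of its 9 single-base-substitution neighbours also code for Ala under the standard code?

Position 1: none → 0 synonymous.
Position 2: none → 0 synonymous.
Position 3: GCU, GCC, GCA → 3 synonymous.
Total: 0 + 0 + 3 = 3.

3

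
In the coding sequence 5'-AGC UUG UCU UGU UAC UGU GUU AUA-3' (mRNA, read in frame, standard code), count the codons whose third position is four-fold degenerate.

2

Codon 1 AGC (Ser): third position 2-fold.
Codon 2 UUG (Leu): third position 2-fold.
Codon 3 UCU (Ser): third position 4-fold.
Codon 4 UGU (Cys): third position 2-fold.
Codon 5 UAC (Tyr): third position 2-fold.
Codon 6 UGU (Cys): third position 2-fold.
Codon 7 GUU (Val): third position 4-fold.
Codon 8 AUA (Ile): third position 3-fold.
Four-fold degenerate third positions: 2.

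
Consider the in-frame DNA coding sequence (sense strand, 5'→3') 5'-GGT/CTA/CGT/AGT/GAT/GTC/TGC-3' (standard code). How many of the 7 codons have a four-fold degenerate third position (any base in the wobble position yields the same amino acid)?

Codon 1 GGT (Gly): third position 4-fold.
Codon 2 CTA (Leu): third position 4-fold.
Codon 3 CGT (Arg): third position 4-fold.
Codon 4 AGT (Ser): third position 2-fold.
Codon 5 GAT (Asp): third position 2-fold.
Codon 6 GTC (Val): third position 4-fold.
Codon 7 TGC (Cys): third position 2-fold.
Four-fold degenerate third positions: 4.

4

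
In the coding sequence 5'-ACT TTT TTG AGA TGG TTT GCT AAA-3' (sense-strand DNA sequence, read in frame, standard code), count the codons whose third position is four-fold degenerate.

Codon 1 ACT (Thr): third position 4-fold.
Codon 2 TTT (Phe): third position 2-fold.
Codon 3 TTG (Leu): third position 2-fold.
Codon 4 AGA (Arg): third position 2-fold.
Codon 5 TGG (Trp): third position 1-fold.
Codon 6 TTT (Phe): third position 2-fold.
Codon 7 GCT (Ala): third position 4-fold.
Codon 8 AAA (Lys): third position 2-fold.
Four-fold degenerate third positions: 2.

2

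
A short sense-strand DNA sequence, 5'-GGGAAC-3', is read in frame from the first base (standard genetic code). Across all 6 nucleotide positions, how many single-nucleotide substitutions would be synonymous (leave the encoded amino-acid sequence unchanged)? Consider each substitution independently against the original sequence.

Codon 1 (GGG, Gly): 3 synonymous substitutions.
Codon 2 (AAC, Asn): 1 synonymous substitution.
Total: 3 + 1 = 4.

4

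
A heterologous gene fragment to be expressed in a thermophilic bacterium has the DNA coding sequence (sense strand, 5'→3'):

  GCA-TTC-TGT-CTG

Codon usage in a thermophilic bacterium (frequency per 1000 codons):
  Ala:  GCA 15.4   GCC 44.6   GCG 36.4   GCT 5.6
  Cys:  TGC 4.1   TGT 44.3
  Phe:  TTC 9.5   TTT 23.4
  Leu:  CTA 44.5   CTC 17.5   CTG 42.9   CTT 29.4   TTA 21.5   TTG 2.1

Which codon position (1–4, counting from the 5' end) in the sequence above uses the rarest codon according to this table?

Codon 1 GCA (Ala): 15.4 per 1000.
Codon 2 TTC (Phe): 9.5 per 1000.
Codon 3 TGT (Cys): 44.3 per 1000.
Codon 4 CTG (Leu): 42.9 per 1000.
Lowest frequency is 9.5 at codon 2.

2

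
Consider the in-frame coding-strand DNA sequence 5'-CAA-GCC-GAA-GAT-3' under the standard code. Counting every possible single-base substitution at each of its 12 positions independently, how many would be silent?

6

Codon 1 (CAA, Gln): 1 synonymous substitution.
Codon 2 (GCC, Ala): 3 synonymous substitutions.
Codon 3 (GAA, Glu): 1 synonymous substitution.
Codon 4 (GAT, Asp): 1 synonymous substitution.
Total: 1 + 3 + 1 + 1 = 6.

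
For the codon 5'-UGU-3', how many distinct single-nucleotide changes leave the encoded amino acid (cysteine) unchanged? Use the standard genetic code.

Position 1: none → 0 synonymous.
Position 2: none → 0 synonymous.
Position 3: UGC → 1 synonymous.
Total: 0 + 0 + 1 = 1.

1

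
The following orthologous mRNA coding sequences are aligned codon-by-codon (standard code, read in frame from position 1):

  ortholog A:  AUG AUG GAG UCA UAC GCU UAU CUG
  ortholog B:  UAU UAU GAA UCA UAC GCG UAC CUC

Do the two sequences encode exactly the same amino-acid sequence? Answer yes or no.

no

Codon 1: AUG Met / UAU Tyr — nonsynonymous.
Codon 2: AUG Met / UAU Tyr — nonsynonymous.
Codon 3: GAG Glu / GAA Glu — synonymous.
Codon 4: UCA Ser / UCA Ser — identical.
Codon 5: UAC Tyr / UAC Tyr — identical.
Codon 6: GCU Ala / GCG Ala — synonymous.
Codon 7: UAU Tyr / UAC Tyr — synonymous.
Codon 8: CUG Leu / CUC Leu — synonymous.
Nonsynonymous differences: 2 → different protein.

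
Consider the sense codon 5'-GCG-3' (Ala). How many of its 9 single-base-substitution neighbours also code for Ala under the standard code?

Position 1: none → 0 synonymous.
Position 2: none → 0 synonymous.
Position 3: GCU, GCC, GCA → 3 synonymous.
Total: 0 + 0 + 3 = 3.

3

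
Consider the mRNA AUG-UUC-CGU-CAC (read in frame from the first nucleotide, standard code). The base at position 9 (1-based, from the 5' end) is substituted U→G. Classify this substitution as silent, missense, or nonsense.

silent

Position 9 falls in codon 3: CGU → Arg.
After the substitution the codon is CGG → Arg.
Both encode Arg, so the change is synonymous.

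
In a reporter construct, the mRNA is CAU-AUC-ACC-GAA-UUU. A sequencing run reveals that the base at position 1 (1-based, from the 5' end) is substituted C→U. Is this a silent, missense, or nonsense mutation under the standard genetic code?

Position 1 falls in codon 1: CAU → His.
After the substitution the codon is UAU → Tyr.
His ≠ Tyr, so this is a missense mutation.

missense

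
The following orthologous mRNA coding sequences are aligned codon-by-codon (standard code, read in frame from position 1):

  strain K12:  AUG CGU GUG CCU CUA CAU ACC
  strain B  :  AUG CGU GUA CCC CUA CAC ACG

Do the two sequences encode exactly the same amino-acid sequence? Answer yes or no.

yes

Codon 1: AUG Met / AUG Met — identical.
Codon 2: CGU Arg / CGU Arg — identical.
Codon 3: GUG Val / GUA Val — synonymous.
Codon 4: CCU Pro / CCC Pro — synonymous.
Codon 5: CUA Leu / CUA Leu — identical.
Codon 6: CAU His / CAC His — synonymous.
Codon 7: ACC Thr / ACG Thr — synonymous.
Nonsynonymous differences: 0 → same protein.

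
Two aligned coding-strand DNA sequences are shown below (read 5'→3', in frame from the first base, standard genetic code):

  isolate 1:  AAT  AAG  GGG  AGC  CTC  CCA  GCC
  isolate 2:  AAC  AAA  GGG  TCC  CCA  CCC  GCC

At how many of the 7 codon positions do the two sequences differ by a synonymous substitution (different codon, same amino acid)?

Codon 1: AAT Asn / AAC Asn — synonymous.
Codon 2: AAG Lys / AAA Lys — synonymous.
Codon 3: GGG Gly / GGG Gly — identical.
Codon 4: AGC Ser / TCC Ser — synonymous.
Codon 5: CTC Leu / CCA Pro — nonsynonymous.
Codon 6: CCA Pro / CCC Pro — synonymous.
Codon 7: GCC Ala / GCC Ala — identical.
Synonymous differences: 4.

4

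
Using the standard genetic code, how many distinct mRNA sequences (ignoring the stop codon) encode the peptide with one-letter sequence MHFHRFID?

576

Met: 1 codon.
His: 2 codons.
Phe: 2 codons.
His: 2 codons.
Arg: 6 codons.
Phe: 2 codons.
Ile: 3 codons.
Asp: 2 codons.
1 × 2 × 2 × 2 × 6 × 2 × 3 × 2 = 576.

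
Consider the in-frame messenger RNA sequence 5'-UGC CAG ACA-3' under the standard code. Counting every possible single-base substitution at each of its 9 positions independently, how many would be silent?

Codon 1 (UGC, Cys): 1 synonymous substitution.
Codon 2 (CAG, Gln): 1 synonymous substitution.
Codon 3 (ACA, Thr): 3 synonymous substitutions.
Total: 1 + 1 + 3 = 5.

5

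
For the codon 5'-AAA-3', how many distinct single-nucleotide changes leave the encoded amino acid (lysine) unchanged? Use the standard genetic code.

1

Position 1: none → 0 synonymous.
Position 2: none → 0 synonymous.
Position 3: AAG → 1 synonymous.
Total: 0 + 0 + 1 = 1.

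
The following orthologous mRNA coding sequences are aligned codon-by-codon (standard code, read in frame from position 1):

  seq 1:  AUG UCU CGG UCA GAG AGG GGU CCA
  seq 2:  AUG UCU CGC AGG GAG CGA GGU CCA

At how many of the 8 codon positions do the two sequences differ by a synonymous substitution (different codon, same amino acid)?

Codon 1: AUG Met / AUG Met — identical.
Codon 2: UCU Ser / UCU Ser — identical.
Codon 3: CGG Arg / CGC Arg — synonymous.
Codon 4: UCA Ser / AGG Arg — nonsynonymous.
Codon 5: GAG Glu / GAG Glu — identical.
Codon 6: AGG Arg / CGA Arg — synonymous.
Codon 7: GGU Gly / GGU Gly — identical.
Codon 8: CCA Pro / CCA Pro — identical.
Synonymous differences: 2.

2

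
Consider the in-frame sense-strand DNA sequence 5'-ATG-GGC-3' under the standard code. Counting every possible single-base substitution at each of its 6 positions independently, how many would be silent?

Codon 1 (ATG, Met): 0 synonymous substitutions.
Codon 2 (GGC, Gly): 3 synonymous substitutions.
Total: 0 + 3 = 3.

3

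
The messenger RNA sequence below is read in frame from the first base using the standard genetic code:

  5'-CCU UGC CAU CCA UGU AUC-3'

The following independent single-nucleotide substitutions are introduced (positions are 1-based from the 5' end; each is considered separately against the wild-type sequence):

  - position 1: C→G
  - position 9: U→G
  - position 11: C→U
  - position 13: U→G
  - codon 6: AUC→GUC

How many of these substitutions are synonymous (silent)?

0

Codon 1: CCU (Pro) → GCU (Ala) — missense.
Codon 3: CAU (His) → CAG (Gln) — missense.
Codon 4: CCA (Pro) → CUA (Leu) — missense.
Codon 5: UGU (Cys) → GGU (Gly) — missense.
Codon 6: AUC (Ile) → GUC (Val) — missense.
Synonymous: 0 of 5.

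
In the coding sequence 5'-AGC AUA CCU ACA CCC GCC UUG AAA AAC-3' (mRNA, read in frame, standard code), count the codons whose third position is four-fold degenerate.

Codon 1 AGC (Ser): third position 2-fold.
Codon 2 AUA (Ile): third position 3-fold.
Codon 3 CCU (Pro): third position 4-fold.
Codon 4 ACA (Thr): third position 4-fold.
Codon 5 CCC (Pro): third position 4-fold.
Codon 6 GCC (Ala): third position 4-fold.
Codon 7 UUG (Leu): third position 2-fold.
Codon 8 AAA (Lys): third position 2-fold.
Codon 9 AAC (Asn): third position 2-fold.
Four-fold degenerate third positions: 4.

4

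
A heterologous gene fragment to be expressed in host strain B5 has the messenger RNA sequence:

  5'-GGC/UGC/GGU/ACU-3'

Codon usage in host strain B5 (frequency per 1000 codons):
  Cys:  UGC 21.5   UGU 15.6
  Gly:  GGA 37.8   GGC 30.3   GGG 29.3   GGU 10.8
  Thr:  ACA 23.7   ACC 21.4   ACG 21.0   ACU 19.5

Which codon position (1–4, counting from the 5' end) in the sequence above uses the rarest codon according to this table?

Codon 1 GGC (Gly): 30.3 per 1000.
Codon 2 UGC (Cys): 21.5 per 1000.
Codon 3 GGU (Gly): 10.8 per 1000.
Codon 4 ACU (Thr): 19.5 per 1000.
Lowest frequency is 10.8 at codon 3.

3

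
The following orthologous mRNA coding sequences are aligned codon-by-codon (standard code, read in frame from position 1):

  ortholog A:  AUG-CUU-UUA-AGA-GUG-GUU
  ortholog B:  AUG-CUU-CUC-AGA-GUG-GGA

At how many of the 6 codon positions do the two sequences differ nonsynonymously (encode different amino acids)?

Codon 1: AUG Met / AUG Met — identical.
Codon 2: CUU Leu / CUU Leu — identical.
Codon 3: UUA Leu / CUC Leu — synonymous.
Codon 4: AGA Arg / AGA Arg — identical.
Codon 5: GUG Val / GUG Val — identical.
Codon 6: GUU Val / GGA Gly — nonsynonymous.
Nonsynonymous differences: 1.

1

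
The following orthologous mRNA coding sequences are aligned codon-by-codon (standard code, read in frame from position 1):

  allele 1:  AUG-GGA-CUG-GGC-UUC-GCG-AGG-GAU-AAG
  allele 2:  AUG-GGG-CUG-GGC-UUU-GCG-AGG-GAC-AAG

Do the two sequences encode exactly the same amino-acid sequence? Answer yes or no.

Codon 1: AUG Met / AUG Met — identical.
Codon 2: GGA Gly / GGG Gly — synonymous.
Codon 3: CUG Leu / CUG Leu — identical.
Codon 4: GGC Gly / GGC Gly — identical.
Codon 5: UUC Phe / UUU Phe — synonymous.
Codon 6: GCG Ala / GCG Ala — identical.
Codon 7: AGG Arg / AGG Arg — identical.
Codon 8: GAU Asp / GAC Asp — synonymous.
Codon 9: AAG Lys / AAG Lys — identical.
Nonsynonymous differences: 0 → same protein.

yes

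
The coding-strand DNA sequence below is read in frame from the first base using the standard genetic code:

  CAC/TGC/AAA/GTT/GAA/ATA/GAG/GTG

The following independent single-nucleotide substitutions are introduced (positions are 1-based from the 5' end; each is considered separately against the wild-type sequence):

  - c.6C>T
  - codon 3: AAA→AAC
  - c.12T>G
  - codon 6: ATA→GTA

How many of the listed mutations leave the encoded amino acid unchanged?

Codon 2: TGC (Cys) → TGT (Cys) — synonymous.
Codon 3: AAA (Lys) → AAC (Asn) — missense.
Codon 4: GTT (Val) → GTG (Val) — synonymous.
Codon 6: ATA (Ile) → GTA (Val) — missense.
Synonymous: 2 of 4.

2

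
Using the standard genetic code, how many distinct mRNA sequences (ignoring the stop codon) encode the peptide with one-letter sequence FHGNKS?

384

Phe: 2 codons.
His: 2 codons.
Gly: 4 codons.
Asn: 2 codons.
Lys: 2 codons.
Ser: 6 codons.
2 × 2 × 4 × 2 × 2 × 6 = 384.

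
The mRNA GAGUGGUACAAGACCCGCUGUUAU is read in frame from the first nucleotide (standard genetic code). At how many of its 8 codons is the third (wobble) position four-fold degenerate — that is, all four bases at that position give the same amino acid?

2

Codon 1 GAG (Glu): third position 2-fold.
Codon 2 UGG (Trp): third position 1-fold.
Codon 3 UAC (Tyr): third position 2-fold.
Codon 4 AAG (Lys): third position 2-fold.
Codon 5 ACC (Thr): third position 4-fold.
Codon 6 CGC (Arg): third position 4-fold.
Codon 7 UGU (Cys): third position 2-fold.
Codon 8 UAU (Tyr): third position 2-fold.
Four-fold degenerate third positions: 2.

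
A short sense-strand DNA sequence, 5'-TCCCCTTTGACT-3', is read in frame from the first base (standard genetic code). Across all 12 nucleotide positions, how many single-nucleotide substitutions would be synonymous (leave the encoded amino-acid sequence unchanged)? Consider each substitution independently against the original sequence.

Codon 1 (TCC, Ser): 3 synonymous substitutions.
Codon 2 (CCT, Pro): 3 synonymous substitutions.
Codon 3 (TTG, Leu): 2 synonymous substitutions.
Codon 4 (ACT, Thr): 3 synonymous substitutions.
Total: 3 + 3 + 2 + 3 = 11.

11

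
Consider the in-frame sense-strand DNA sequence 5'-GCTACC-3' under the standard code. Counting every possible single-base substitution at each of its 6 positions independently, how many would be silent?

Codon 1 (GCT, Ala): 3 synonymous substitutions.
Codon 2 (ACC, Thr): 3 synonymous substitutions.
Total: 3 + 3 = 6.

6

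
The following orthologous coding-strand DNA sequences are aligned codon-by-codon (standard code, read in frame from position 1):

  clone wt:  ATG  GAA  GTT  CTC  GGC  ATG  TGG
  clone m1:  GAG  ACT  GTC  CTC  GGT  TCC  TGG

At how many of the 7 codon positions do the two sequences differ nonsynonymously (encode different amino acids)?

Codon 1: ATG Met / GAG Glu — nonsynonymous.
Codon 2: GAA Glu / ACT Thr — nonsynonymous.
Codon 3: GTT Val / GTC Val — synonymous.
Codon 4: CTC Leu / CTC Leu — identical.
Codon 5: GGC Gly / GGT Gly — synonymous.
Codon 6: ATG Met / TCC Ser — nonsynonymous.
Codon 7: TGG Trp / TGG Trp — identical.
Nonsynonymous differences: 3.

3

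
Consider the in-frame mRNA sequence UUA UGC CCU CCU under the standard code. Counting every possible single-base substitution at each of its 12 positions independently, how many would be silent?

Codon 1 (UUA, Leu): 2 synonymous substitutions.
Codon 2 (UGC, Cys): 1 synonymous substitution.
Codon 3 (CCU, Pro): 3 synonymous substitutions.
Codon 4 (CCU, Pro): 3 synonymous substitutions.
Total: 2 + 1 + 3 + 3 = 9.

9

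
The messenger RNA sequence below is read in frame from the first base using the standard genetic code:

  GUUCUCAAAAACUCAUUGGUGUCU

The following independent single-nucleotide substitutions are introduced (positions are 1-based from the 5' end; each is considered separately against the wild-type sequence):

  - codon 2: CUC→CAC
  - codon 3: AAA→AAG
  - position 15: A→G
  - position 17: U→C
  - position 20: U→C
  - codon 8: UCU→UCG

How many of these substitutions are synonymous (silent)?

3

Codon 2: CUC (Leu) → CAC (His) — missense.
Codon 3: AAA (Lys) → AAG (Lys) — synonymous.
Codon 5: UCA (Ser) → UCG (Ser) — synonymous.
Codon 6: UUG (Leu) → UCG (Ser) — missense.
Codon 7: GUG (Val) → GCG (Ala) — missense.
Codon 8: UCU (Ser) → UCG (Ser) — synonymous.
Synonymous: 3 of 6.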